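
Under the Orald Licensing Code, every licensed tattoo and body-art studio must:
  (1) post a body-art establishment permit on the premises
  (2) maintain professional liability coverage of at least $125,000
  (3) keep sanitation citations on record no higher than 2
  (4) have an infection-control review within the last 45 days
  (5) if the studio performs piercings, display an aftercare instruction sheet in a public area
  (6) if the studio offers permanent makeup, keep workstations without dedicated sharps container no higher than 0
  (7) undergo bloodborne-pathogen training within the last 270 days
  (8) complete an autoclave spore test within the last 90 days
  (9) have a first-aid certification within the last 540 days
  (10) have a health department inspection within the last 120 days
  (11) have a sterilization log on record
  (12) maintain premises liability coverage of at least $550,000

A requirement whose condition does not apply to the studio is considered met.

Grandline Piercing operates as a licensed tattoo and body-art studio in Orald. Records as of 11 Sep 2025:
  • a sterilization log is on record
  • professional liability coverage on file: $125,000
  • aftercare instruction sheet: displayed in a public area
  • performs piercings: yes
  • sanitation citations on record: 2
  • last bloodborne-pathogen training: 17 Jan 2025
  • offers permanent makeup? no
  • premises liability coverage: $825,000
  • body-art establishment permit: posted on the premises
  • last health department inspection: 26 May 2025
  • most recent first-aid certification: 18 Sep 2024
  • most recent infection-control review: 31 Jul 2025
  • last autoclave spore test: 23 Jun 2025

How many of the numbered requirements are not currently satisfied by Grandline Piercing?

1. body-art establishment permit present → met
2. professional liability coverage $125,000 ≥ $125,000 → met
3. sanitation citations on record 2 ≤ 2 → met
4. infection-control review 42 days ago vs limit 45 → met
5. condition 'performs piercings' holds; aftercare instruction sheet present → met
6. condition 'offers permanent makeup' does not hold → requirement n/a → met
7. bloodborne-pathogen training 237 days ago vs limit 270 → met
8. autoclave spore test 80 days ago vs limit 90 → met
9. first-aid certification 358 days ago vs limit 540 → met
10. health department inspection 108 days ago vs limit 120 → met
11. sterilization log present → met
12. premises liability coverage $825,000 ≥ $550,000 → met
Not met: 0 of 12

0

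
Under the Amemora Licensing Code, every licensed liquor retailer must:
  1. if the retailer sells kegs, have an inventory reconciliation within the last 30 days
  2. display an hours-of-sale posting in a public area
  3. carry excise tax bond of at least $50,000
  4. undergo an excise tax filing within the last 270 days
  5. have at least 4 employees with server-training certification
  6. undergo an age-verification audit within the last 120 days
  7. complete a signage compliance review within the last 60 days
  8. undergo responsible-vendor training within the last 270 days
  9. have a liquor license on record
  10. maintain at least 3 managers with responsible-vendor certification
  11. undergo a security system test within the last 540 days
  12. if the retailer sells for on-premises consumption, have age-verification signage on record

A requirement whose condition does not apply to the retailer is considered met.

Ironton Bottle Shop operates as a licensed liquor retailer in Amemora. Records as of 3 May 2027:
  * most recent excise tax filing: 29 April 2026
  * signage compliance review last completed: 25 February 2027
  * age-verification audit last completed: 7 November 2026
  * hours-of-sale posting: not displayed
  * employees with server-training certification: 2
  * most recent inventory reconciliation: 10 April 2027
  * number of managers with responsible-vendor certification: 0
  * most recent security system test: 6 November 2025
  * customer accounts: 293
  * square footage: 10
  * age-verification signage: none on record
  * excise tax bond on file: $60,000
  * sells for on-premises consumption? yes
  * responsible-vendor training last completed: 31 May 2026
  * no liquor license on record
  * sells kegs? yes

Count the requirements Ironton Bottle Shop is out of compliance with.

1. condition 'sells kegs' holds; inventory reconciliation 23 days ago vs limit 30 → met
2. hours-of-sale posting absent → not met
3. excise tax bond $60,000 ≥ $50,000 → met
4. excise tax filing 369 days ago vs limit 270 → not met
5. employees with server-training certification 2 < 4 → not met
6. age-verification audit 177 days ago vs limit 120 → not met
7. signage compliance review 67 days ago vs limit 60 → not met
8. responsible-vendor training 337 days ago vs limit 270 → not met
9. liquor license absent → not met
10. managers with responsible-vendor certification 0 < 3 → not met
11. security system test 543 days ago vs limit 540 → not met
12. condition 'sells for on-premises consumption' holds; age-verification signage absent → not met
Not met: 10 of 12

10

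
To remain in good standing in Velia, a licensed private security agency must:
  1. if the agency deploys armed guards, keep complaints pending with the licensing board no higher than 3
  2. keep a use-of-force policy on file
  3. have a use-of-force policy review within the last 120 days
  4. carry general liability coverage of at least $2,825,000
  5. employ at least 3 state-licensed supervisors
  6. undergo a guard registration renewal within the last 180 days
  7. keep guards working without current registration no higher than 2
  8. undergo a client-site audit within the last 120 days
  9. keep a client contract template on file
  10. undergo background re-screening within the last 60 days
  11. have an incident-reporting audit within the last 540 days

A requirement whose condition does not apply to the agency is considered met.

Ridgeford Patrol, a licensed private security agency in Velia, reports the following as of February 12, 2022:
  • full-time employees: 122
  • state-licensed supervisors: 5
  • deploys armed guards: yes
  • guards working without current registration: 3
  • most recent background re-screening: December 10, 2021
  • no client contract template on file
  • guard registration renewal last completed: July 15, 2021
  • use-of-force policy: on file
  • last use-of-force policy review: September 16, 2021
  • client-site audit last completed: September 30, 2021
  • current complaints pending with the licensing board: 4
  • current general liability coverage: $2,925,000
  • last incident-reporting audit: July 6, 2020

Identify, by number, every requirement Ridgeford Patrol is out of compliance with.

1. condition 'deploys armed guards' holds; complaints pending with the licensing board 4 > 3 → not met
2. use-of-force policy present → met
3. use-of-force policy review 149 days ago vs limit 120 → not met
4. general liability coverage $2,925,000 ≥ $2,825,000 → met
5. state-licensed supervisors 5 ≥ 3 → met
6. guard registration renewal 212 days ago vs limit 180 → not met
7. guards working without current registration 3 > 2 → not met
8. client-site audit 135 days ago vs limit 120 → not met
9. client contract template absent → not met
10. background re-screening 64 days ago vs limit 60 → not met
11. incident-reporting audit 586 days ago vs limit 540 → not met
Not met: 1, 3, 6, 7, 8, 9, 10, 11

1, 3, 6, 7, 8, 9, 10, 11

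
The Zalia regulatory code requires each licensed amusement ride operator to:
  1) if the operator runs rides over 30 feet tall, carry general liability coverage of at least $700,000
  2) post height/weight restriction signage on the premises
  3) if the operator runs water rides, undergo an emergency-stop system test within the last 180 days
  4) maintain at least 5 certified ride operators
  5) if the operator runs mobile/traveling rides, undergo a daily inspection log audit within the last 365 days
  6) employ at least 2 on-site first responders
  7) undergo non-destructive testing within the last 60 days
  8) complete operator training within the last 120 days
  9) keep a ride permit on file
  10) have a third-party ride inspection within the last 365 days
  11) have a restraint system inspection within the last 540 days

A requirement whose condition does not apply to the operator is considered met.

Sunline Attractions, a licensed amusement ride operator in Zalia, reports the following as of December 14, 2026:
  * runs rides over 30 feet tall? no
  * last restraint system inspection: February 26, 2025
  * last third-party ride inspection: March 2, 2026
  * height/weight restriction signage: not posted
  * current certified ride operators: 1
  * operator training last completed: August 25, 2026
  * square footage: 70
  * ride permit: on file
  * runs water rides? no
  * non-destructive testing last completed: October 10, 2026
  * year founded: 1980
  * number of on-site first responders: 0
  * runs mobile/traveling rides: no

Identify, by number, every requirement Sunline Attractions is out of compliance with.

2, 4, 6, 7, 11

1. condition 'runs rides over 30 feet tall' does not hold → requirement n/a → met
2. height/weight restriction signage absent → not met
3. condition 'runs water rides' does not hold → requirement n/a → met
4. certified ride operators 1 < 5 → not met
5. condition 'runs mobile/traveling rides' does not hold → requirement n/a → met
6. on-site first responders 0 < 2 → not met
7. non-destructive testing 65 days ago vs limit 60 → not met
8. operator training 111 days ago vs limit 120 → met
9. ride permit present → met
10. third-party ride inspection 287 days ago vs limit 365 → met
11. restraint system inspection 656 days ago vs limit 540 → not met
Not met: 2, 4, 6, 7, 11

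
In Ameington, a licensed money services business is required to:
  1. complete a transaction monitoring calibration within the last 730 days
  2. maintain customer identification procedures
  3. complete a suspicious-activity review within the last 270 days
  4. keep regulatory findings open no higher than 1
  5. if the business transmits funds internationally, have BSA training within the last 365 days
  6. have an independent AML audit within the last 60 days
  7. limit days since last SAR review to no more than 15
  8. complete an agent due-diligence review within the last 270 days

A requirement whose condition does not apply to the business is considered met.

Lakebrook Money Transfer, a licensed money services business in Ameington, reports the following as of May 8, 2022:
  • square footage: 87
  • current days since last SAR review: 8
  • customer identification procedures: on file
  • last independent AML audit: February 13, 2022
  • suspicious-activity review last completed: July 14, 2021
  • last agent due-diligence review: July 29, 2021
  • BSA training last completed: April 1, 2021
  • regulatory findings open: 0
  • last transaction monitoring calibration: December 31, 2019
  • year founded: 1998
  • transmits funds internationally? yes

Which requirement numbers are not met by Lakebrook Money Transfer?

1. transaction monitoring calibration 859 days ago vs limit 730 → not met
2. customer identification procedures present → met
3. suspicious-activity review 298 days ago vs limit 270 → not met
4. regulatory findings open 0 ≤ 1 → met
5. condition 'transmits funds internationally' holds; BSA training 402 days ago vs limit 365 → not met
6. independent AML audit 84 days ago vs limit 60 → not met
7. days since last SAR review 8 ≤ 15 → met
8. agent due-diligence review 283 days ago vs limit 270 → not met
Not met: 1, 3, 5, 6, 8

1, 3, 5, 6, 8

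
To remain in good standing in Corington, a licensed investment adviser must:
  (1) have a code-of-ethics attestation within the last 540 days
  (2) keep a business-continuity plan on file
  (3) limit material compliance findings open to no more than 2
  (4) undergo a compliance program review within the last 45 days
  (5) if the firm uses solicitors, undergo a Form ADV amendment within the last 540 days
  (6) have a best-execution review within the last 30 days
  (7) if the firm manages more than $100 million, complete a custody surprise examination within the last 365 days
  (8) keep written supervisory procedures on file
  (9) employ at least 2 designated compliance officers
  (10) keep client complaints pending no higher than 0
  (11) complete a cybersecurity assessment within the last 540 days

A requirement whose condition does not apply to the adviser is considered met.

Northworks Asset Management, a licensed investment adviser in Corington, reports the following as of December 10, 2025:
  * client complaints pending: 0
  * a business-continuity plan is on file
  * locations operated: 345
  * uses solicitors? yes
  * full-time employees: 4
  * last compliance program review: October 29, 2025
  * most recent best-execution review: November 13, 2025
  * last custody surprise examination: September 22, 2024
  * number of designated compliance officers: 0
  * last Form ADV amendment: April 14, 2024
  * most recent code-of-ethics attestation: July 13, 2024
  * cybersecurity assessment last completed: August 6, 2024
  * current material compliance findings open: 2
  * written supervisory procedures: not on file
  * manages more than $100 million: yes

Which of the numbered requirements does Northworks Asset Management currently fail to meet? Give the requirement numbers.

5, 7, 8, 9

1. code-of-ethics attestation 515 days ago vs limit 540 → met
2. business-continuity plan present → met
3. material compliance findings open 2 ≤ 2 → met
4. compliance program review 42 days ago vs limit 45 → met
5. condition 'uses solicitors' holds; Form ADV amendment 605 days ago vs limit 540 → not met
6. best-execution review 27 days ago vs limit 30 → met
7. condition 'manages more than $100 million' holds; custody surprise examination 444 days ago vs limit 365 → not met
8. written supervisory procedures absent → not met
9. designated compliance officers 0 < 2 → not met
10. client complaints pending 0 ≤ 0 → met
11. cybersecurity assessment 491 days ago vs limit 540 → met
Not met: 5, 7, 8, 9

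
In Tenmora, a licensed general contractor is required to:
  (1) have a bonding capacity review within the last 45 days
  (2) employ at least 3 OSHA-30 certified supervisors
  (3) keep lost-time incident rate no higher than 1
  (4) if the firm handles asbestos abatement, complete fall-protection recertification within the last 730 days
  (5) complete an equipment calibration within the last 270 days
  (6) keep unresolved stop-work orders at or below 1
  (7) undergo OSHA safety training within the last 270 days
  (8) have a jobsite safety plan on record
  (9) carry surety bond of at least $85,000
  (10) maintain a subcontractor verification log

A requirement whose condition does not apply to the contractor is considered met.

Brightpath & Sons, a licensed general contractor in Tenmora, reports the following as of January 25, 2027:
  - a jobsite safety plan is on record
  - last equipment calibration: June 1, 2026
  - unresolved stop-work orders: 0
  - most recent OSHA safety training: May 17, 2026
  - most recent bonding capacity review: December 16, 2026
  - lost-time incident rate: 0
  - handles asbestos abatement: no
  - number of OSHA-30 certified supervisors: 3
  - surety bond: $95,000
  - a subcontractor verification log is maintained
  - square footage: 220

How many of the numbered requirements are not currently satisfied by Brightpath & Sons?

0

1. bonding capacity review 40 days ago vs limit 45 → met
2. OSHA-30 certified supervisors 3 ≥ 3 → met
3. lost-time incident rate 0 ≤ 1 → met
4. condition 'handles asbestos abatement' does not hold → requirement n/a → met
5. equipment calibration 238 days ago vs limit 270 → met
6. unresolved stop-work orders 0 ≤ 1 → met
7. OSHA safety training 253 days ago vs limit 270 → met
8. jobsite safety plan present → met
9. surety bond $95,000 ≥ $85,000 → met
10. subcontractor verification log present → met
Not met: 0 of 10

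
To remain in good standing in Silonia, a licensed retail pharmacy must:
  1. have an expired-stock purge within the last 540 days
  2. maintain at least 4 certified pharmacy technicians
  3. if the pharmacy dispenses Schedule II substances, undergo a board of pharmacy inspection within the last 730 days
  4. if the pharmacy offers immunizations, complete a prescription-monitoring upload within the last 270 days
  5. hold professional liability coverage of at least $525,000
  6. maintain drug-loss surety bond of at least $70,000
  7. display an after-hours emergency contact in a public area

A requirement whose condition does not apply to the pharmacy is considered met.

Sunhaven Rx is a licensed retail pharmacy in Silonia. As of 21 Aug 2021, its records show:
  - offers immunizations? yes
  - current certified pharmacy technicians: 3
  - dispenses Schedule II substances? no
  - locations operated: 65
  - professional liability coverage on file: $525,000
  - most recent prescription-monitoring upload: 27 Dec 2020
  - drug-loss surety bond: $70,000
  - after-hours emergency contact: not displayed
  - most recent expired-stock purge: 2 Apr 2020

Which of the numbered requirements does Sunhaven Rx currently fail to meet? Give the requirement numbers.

2, 7

1. expired-stock purge 506 days ago vs limit 540 → met
2. certified pharmacy technicians 3 < 4 → not met
3. condition 'dispenses Schedule II substances' does not hold → requirement n/a → met
4. condition 'offers immunizations' holds; prescription-monitoring upload 237 days ago vs limit 270 → met
5. professional liability coverage $525,000 ≥ $525,000 → met
6. drug-loss surety bond $70,000 ≥ $70,000 → met
7. after-hours emergency contact absent → not met
Not met: 2, 7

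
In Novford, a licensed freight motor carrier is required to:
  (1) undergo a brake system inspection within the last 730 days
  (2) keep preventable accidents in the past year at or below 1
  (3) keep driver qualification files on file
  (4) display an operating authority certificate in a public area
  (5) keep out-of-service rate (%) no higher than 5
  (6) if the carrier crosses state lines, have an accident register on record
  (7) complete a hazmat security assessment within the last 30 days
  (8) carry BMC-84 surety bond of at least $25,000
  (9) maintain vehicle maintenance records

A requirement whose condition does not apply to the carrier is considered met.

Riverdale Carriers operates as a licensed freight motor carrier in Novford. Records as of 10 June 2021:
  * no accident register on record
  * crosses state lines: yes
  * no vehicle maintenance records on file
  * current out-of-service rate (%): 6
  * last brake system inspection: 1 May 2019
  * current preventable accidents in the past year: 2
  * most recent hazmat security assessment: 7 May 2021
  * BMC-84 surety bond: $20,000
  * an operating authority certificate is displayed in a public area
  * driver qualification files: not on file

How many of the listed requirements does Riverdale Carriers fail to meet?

8

1. brake system inspection 771 days ago vs limit 730 → not met
2. preventable accidents in the past year 2 > 1 → not met
3. driver qualification files absent → not met
4. operating authority certificate present → met
5. out-of-service rate (%) 6 > 5 → not met
6. condition 'crosses state lines' holds; accident register absent → not met
7. hazmat security assessment 34 days ago vs limit 30 → not met
8. BMC-84 surety bond $20,000 < $25,000 → not met
9. vehicle maintenance records absent → not met
Not met: 8 of 9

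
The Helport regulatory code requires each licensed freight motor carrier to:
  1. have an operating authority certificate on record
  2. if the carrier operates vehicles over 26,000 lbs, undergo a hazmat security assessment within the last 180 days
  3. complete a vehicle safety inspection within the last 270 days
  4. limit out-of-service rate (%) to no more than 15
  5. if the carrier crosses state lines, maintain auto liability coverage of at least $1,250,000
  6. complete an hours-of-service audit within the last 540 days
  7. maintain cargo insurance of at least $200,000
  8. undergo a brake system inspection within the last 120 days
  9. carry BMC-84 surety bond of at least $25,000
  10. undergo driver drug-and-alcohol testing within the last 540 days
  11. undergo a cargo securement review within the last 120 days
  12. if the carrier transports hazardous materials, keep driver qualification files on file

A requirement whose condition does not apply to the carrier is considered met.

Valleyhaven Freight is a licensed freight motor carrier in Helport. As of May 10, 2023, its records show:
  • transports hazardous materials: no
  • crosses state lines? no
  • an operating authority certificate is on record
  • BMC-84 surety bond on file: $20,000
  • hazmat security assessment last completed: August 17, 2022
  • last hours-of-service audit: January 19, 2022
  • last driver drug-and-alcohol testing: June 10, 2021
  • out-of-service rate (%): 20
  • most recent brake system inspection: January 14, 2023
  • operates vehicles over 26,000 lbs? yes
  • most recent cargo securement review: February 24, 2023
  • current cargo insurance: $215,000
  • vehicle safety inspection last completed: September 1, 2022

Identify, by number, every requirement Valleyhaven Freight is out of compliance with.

1. operating authority certificate present → met
2. condition 'operates vehicles over 26,000 lbs' holds; hazmat security assessment 266 days ago vs limit 180 → not met
3. vehicle safety inspection 251 days ago vs limit 270 → met
4. out-of-service rate (%) 20 > 15 → not met
5. condition 'crosses state lines' does not hold → requirement n/a → met
6. hours-of-service audit 476 days ago vs limit 540 → met
7. cargo insurance $215,000 ≥ $200,000 → met
8. brake system inspection 116 days ago vs limit 120 → met
9. BMC-84 surety bond $20,000 < $25,000 → not met
10. driver drug-and-alcohol testing 699 days ago vs limit 540 → not met
11. cargo securement review 75 days ago vs limit 120 → met
12. condition 'transports hazardous materials' does not hold → requirement n/a → met
Not met: 2, 4, 9, 10

2, 4, 9, 10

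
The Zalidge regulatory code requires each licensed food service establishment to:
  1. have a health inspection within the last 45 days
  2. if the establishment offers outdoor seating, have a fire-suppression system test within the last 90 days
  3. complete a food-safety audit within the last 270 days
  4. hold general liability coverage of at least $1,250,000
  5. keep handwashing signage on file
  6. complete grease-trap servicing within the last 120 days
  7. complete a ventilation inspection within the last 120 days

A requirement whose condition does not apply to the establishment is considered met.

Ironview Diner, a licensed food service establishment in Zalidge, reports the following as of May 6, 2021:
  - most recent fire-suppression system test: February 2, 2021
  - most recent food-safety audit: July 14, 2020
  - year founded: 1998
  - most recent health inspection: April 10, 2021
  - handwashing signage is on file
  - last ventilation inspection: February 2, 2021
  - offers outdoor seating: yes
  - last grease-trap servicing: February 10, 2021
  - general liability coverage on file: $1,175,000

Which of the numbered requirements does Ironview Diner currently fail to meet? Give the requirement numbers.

1. health inspection 26 days ago vs limit 45 → met
2. condition 'offers outdoor seating' holds; fire-suppression system test 93 days ago vs limit 90 → not met
3. food-safety audit 296 days ago vs limit 270 → not met
4. general liability coverage $1,175,000 < $1,250,000 → not met
5. handwashing signage present → met
6. grease-trap servicing 85 days ago vs limit 120 → met
7. ventilation inspection 93 days ago vs limit 120 → met
Not met: 2, 3, 4

2, 3, 4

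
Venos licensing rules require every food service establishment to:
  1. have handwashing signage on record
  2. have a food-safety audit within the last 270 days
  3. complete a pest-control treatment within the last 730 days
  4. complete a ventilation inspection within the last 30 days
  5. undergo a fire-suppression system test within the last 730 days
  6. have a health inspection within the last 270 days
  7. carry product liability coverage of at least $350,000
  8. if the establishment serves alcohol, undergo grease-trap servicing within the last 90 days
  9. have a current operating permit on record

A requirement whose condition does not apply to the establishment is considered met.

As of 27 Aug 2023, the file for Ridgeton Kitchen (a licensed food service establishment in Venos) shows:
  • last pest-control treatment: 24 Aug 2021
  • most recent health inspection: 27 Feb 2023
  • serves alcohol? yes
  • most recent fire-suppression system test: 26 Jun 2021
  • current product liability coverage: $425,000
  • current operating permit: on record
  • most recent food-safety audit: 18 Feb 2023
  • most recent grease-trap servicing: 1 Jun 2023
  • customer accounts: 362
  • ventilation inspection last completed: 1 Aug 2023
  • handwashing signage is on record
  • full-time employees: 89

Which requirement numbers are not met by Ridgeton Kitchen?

1. handwashing signage present → met
2. food-safety audit 190 days ago vs limit 270 → met
3. pest-control treatment 733 days ago vs limit 730 → not met
4. ventilation inspection 26 days ago vs limit 30 → met
5. fire-suppression system test 792 days ago vs limit 730 → not met
6. health inspection 181 days ago vs limit 270 → met
7. product liability coverage $425,000 ≥ $350,000 → met
8. condition 'serves alcohol' holds; grease-trap servicing 87 days ago vs limit 90 → met
9. current operating permit present → met
Not met: 3, 5

3, 5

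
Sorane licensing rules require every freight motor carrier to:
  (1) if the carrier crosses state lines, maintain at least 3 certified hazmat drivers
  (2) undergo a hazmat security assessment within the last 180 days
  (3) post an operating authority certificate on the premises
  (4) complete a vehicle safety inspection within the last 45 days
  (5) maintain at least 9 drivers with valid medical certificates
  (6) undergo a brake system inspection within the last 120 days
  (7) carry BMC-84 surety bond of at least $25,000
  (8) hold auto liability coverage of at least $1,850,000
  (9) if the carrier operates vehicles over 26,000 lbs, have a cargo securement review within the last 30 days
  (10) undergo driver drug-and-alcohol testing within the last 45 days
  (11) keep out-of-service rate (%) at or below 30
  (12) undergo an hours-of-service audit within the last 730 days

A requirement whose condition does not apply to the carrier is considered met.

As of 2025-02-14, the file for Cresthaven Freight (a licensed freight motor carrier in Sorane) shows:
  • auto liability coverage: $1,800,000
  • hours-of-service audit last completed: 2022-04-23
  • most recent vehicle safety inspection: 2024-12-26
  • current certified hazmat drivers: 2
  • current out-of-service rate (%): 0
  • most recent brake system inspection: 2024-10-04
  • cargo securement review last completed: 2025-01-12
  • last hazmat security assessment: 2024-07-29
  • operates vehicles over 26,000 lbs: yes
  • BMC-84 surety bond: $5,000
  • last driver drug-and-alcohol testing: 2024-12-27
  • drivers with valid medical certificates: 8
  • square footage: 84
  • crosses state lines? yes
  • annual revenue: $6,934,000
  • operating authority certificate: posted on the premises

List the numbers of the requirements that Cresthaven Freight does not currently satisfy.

1, 2, 4, 5, 6, 7, 8, 9, 10, 12

1. condition 'crosses state lines' holds; certified hazmat drivers 2 < 3 → not met
2. hazmat security assessment 200 days ago vs limit 180 → not met
3. operating authority certificate present → met
4. vehicle safety inspection 50 days ago vs limit 45 → not met
5. drivers with valid medical certificates 8 < 9 → not met
6. brake system inspection 133 days ago vs limit 120 → not met
7. BMC-84 surety bond $5,000 < $25,000 → not met
8. auto liability coverage $1,800,000 < $1,850,000 → not met
9. condition 'operates vehicles over 26,000 lbs' holds; cargo securement review 33 days ago vs limit 30 → not met
10. driver drug-and-alcohol testing 49 days ago vs limit 45 → not met
11. out-of-service rate (%) 0 ≤ 30 → met
12. hours-of-service audit 1028 days ago vs limit 730 → not met
Not met: 1, 2, 4, 5, 6, 7, 8, 9, 10, 12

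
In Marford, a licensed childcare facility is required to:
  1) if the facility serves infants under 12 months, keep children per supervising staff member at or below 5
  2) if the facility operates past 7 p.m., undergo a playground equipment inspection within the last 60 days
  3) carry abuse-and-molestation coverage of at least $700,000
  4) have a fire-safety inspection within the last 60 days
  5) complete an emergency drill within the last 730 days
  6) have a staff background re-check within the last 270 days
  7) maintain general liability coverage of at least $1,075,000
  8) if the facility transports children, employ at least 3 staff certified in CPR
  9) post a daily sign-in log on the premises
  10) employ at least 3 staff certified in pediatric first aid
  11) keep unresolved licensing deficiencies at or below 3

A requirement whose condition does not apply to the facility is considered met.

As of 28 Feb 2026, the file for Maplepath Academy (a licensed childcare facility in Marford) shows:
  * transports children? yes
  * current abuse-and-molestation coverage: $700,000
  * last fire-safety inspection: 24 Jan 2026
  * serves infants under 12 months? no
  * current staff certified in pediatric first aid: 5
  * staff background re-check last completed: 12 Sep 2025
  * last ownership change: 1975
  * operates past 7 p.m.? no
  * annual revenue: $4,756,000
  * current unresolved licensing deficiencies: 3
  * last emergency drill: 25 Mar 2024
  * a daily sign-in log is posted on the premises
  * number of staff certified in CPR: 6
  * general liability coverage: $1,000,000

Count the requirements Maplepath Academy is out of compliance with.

1. condition 'serves infants under 12 months' does not hold → requirement n/a → met
2. condition 'operates past 7 p.m.' does not hold → requirement n/a → met
3. abuse-and-molestation coverage $700,000 ≥ $700,000 → met
4. fire-safety inspection 35 days ago vs limit 60 → met
5. emergency drill 705 days ago vs limit 730 → met
6. staff background re-check 169 days ago vs limit 270 → met
7. general liability coverage $1,000,000 < $1,075,000 → not met
8. condition 'transports children' holds; staff certified in CPR 6 ≥ 3 → met
9. daily sign-in log present → met
10. staff certified in pediatric first aid 5 ≥ 3 → met
11. unresolved licensing deficiencies 3 ≤ 3 → met
Not met: 1 of 11

1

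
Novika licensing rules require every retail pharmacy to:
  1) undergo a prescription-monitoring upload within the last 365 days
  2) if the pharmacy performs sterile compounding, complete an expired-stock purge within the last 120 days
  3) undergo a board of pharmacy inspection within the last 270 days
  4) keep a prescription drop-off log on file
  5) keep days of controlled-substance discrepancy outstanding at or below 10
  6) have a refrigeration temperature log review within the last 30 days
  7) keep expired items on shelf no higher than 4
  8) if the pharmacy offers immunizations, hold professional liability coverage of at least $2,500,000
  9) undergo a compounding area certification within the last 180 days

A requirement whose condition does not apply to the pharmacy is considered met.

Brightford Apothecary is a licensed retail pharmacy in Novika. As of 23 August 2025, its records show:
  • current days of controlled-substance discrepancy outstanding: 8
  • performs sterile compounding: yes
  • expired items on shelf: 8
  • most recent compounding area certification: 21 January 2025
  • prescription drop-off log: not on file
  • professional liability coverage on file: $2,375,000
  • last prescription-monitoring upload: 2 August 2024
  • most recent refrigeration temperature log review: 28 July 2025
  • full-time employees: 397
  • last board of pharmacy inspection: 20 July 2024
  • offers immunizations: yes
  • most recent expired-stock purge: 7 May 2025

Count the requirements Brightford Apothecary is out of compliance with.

6

1. prescription-monitoring upload 386 days ago vs limit 365 → not met
2. condition 'performs sterile compounding' holds; expired-stock purge 108 days ago vs limit 120 → met
3. board of pharmacy inspection 399 days ago vs limit 270 → not met
4. prescription drop-off log absent → not met
5. days of controlled-substance discrepancy outstanding 8 ≤ 10 → met
6. refrigeration temperature log review 26 days ago vs limit 30 → met
7. expired items on shelf 8 > 4 → not met
8. condition 'offers immunizations' holds; professional liability coverage $2,375,000 < $2,500,000 → not met
9. compounding area certification 214 days ago vs limit 180 → not met
Not met: 6 of 9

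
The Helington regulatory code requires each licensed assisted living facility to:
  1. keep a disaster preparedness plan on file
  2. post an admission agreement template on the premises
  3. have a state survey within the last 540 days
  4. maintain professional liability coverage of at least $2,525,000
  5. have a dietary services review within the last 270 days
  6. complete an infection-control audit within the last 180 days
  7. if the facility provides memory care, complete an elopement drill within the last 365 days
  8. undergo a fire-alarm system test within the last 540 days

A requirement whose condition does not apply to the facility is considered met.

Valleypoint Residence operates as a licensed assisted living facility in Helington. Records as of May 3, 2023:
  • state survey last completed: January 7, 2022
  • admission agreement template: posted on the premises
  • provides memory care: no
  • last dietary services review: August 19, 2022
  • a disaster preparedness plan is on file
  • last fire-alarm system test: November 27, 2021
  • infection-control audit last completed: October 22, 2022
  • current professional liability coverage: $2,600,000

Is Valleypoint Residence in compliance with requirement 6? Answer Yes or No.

No

6. infection-control audit 193 days ago vs limit 180 → not met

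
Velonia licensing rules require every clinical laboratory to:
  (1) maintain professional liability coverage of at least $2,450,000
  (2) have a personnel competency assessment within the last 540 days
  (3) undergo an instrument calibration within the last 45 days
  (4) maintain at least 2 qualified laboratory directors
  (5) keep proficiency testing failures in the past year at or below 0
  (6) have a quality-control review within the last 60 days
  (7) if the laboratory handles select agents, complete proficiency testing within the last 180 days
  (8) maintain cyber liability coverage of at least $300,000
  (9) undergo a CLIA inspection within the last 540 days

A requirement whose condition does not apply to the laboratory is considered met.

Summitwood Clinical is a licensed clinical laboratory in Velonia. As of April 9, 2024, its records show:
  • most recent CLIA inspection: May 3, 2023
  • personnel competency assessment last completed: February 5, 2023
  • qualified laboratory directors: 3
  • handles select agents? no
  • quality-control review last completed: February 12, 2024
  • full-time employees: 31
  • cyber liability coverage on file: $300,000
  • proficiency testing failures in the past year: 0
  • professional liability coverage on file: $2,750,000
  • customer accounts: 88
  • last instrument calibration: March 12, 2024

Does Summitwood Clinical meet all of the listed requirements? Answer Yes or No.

Yes

1. professional liability coverage $2,750,000 ≥ $2,450,000 → met
2. personnel competency assessment 429 days ago vs limit 540 → met
3. instrument calibration 28 days ago vs limit 45 → met
4. qualified laboratory directors 3 ≥ 2 → met
5. proficiency testing failures in the past year 0 ≤ 0 → met
6. quality-control review 57 days ago vs limit 60 → met
7. condition 'handles select agents' does not hold → requirement n/a → met
8. cyber liability coverage $300,000 ≥ $300,000 → met
9. CLIA inspection 342 days ago vs limit 540 → met
All met.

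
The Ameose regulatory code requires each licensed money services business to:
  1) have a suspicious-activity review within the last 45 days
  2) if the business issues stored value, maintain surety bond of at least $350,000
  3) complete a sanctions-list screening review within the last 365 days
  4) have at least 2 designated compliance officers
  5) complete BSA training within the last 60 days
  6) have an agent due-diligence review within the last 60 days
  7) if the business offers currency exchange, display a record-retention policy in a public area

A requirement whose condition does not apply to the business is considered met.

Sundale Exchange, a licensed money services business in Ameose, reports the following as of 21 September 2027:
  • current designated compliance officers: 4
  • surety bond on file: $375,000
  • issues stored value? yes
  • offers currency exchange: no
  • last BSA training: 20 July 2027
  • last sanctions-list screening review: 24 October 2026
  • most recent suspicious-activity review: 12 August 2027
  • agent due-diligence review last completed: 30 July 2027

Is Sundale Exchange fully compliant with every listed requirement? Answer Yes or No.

No

1. suspicious-activity review 40 days ago vs limit 45 → met
2. condition 'issues stored value' holds; surety bond $375,000 ≥ $350,000 → met
3. sanctions-list screening review 332 days ago vs limit 365 → met
4. designated compliance officers 4 ≥ 2 → met
5. BSA training 63 days ago vs limit 60 → not met
6. agent due-diligence review 53 days ago vs limit 60 → met
7. condition 'offers currency exchange' does not hold → requirement n/a → met
Not met: 5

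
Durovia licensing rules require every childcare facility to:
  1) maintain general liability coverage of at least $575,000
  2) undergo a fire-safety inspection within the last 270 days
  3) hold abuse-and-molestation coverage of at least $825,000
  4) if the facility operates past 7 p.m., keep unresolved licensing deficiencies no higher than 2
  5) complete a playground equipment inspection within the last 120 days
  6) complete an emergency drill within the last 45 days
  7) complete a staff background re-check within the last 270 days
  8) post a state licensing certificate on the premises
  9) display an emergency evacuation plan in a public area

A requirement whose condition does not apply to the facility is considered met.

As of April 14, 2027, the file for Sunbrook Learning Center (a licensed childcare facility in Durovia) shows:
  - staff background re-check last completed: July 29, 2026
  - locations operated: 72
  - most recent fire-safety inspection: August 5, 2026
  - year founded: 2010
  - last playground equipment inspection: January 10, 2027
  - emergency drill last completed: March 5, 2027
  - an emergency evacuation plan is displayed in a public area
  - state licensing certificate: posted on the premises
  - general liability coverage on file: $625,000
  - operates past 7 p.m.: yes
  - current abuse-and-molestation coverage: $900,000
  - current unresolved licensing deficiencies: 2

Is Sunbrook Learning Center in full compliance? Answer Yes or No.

1. general liability coverage $625,000 ≥ $575,000 → met
2. fire-safety inspection 252 days ago vs limit 270 → met
3. abuse-and-molestation coverage $900,000 ≥ $825,000 → met
4. condition 'operates past 7 p.m.' holds; unresolved licensing deficiencies 2 ≤ 2 → met
5. playground equipment inspection 94 days ago vs limit 120 → met
6. emergency drill 40 days ago vs limit 45 → met
7. staff background re-check 259 days ago vs limit 270 → met
8. state licensing certificate present → met
9. emergency evacuation plan present → met
All met.

Yes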